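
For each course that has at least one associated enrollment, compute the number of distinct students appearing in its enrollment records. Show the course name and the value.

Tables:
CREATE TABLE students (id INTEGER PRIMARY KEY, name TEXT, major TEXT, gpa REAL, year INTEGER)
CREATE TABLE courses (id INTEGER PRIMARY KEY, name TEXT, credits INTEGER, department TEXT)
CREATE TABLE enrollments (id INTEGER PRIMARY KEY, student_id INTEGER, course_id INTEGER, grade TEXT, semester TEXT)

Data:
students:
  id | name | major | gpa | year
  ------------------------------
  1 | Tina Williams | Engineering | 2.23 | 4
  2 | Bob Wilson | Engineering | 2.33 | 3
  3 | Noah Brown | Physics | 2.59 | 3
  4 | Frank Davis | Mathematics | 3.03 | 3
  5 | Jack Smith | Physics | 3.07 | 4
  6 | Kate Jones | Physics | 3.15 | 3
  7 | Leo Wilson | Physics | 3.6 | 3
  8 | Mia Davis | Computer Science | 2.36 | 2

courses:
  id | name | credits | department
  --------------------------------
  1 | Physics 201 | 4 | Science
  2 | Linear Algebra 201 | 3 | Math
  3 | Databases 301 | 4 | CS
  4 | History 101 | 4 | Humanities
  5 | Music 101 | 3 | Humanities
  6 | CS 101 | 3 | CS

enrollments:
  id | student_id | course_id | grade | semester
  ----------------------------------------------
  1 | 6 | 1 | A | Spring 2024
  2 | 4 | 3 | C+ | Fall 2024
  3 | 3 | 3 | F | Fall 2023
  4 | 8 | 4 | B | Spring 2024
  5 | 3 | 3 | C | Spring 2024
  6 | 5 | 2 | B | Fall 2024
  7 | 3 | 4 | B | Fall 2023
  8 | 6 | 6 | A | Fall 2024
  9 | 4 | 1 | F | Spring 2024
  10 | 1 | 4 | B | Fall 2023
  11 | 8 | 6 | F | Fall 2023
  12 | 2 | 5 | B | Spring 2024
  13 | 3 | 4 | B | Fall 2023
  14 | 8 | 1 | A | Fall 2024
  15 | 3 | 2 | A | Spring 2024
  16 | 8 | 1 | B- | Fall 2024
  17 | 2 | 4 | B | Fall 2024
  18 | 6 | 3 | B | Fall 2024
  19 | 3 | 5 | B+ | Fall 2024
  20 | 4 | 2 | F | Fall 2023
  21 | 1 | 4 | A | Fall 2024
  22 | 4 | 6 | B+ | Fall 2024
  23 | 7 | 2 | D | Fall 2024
SELECT p.name, COUNT(DISTINCT c.student_id) AS distinct_student_count FROM enrollments c JOIN courses p ON c.course_id = p.id GROUP BY p.id, p.name

Execution result:
name | distinct_student_count
Physics 201 | 3
Linear Algebra 201 | 4
Databases 301 | 3
History 101 | 4
Music 101 | 2
CS 101 | 3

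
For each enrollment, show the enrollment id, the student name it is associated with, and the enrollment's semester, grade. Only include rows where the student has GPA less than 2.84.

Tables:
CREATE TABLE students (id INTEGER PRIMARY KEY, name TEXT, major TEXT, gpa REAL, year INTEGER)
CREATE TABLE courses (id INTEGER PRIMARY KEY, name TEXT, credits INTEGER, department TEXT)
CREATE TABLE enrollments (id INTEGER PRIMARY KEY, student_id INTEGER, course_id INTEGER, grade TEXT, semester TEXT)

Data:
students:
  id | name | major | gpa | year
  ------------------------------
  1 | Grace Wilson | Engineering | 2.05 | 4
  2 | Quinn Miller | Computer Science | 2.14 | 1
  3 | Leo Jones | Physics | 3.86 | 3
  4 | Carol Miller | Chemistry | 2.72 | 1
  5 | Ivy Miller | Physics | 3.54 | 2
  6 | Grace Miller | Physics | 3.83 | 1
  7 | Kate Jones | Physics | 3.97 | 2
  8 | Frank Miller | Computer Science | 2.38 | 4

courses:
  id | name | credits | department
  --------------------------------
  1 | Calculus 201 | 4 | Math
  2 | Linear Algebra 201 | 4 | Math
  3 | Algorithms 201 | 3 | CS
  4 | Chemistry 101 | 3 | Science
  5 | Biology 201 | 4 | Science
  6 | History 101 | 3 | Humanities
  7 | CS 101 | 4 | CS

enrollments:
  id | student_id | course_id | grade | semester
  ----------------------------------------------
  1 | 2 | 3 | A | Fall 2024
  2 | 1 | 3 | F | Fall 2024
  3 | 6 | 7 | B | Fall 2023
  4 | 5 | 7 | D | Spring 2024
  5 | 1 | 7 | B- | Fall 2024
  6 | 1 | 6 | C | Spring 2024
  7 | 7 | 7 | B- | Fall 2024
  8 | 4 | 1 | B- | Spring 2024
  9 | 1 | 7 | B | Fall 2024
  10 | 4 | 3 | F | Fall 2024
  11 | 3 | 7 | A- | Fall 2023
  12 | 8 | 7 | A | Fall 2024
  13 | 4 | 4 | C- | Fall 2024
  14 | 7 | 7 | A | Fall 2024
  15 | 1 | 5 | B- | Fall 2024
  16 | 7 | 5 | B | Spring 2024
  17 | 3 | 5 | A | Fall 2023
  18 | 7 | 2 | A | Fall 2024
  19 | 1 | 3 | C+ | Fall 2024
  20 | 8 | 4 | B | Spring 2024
SELECT c.id, p.name AS student, c.semester, c.grade FROM enrollments c JOIN students p ON c.student_id = p.id WHERE p.gpa < 2.84

Execution result:
id | student | semester | grade
1 | Quinn Miller | Fall 2024 | A
2 | Grace Wilson | Fall 2024 | F
5 | Grace Wilson | Fall 2024 | B-
6 | Grace Wilson | Spring 2024 | C
8 | Carol Miller | Spring 2024 | B-
9 | Grace Wilson | Fall 2024 | B
10 | Carol Miller | Fall 2024 | F
12 | Frank Miller | Fall 2024 | A
13 | Carol Miller | Fall 2024 | C-
15 | Grace Wilson | Fall 2024 | B-
19 | Grace Wilson | Fall 2024 | C+
20 | Frank Miller | Spring 2024 | B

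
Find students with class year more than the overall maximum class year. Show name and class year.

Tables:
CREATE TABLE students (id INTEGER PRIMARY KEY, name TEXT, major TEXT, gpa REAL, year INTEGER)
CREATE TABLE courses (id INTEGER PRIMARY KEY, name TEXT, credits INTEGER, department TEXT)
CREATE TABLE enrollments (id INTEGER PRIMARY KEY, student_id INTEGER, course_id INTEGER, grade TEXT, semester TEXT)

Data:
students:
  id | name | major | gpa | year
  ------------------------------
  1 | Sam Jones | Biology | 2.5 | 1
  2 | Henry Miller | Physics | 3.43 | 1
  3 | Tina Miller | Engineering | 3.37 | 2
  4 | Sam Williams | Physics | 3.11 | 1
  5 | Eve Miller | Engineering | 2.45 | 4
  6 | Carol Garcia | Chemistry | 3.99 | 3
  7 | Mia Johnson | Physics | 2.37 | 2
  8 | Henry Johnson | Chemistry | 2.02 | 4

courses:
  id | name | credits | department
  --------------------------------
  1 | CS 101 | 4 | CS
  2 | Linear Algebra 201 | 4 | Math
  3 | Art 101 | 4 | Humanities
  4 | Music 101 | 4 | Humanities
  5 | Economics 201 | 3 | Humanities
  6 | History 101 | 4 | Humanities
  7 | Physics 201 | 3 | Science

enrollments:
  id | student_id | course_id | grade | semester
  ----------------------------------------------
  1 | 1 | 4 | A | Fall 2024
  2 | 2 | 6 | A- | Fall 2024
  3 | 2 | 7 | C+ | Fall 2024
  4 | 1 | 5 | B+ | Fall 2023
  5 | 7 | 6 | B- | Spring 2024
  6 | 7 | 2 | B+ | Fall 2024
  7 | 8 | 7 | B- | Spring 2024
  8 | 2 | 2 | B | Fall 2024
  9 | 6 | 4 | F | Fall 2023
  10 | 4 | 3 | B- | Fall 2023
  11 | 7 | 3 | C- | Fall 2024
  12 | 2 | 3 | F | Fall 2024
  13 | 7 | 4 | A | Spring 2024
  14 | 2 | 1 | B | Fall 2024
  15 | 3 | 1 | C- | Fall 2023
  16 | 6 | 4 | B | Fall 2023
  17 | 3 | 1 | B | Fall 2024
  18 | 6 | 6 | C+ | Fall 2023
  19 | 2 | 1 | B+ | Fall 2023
SELECT name, year FROM students WHERE year > (SELECT MAX(year) FROM students)

Execution result:
(no rows)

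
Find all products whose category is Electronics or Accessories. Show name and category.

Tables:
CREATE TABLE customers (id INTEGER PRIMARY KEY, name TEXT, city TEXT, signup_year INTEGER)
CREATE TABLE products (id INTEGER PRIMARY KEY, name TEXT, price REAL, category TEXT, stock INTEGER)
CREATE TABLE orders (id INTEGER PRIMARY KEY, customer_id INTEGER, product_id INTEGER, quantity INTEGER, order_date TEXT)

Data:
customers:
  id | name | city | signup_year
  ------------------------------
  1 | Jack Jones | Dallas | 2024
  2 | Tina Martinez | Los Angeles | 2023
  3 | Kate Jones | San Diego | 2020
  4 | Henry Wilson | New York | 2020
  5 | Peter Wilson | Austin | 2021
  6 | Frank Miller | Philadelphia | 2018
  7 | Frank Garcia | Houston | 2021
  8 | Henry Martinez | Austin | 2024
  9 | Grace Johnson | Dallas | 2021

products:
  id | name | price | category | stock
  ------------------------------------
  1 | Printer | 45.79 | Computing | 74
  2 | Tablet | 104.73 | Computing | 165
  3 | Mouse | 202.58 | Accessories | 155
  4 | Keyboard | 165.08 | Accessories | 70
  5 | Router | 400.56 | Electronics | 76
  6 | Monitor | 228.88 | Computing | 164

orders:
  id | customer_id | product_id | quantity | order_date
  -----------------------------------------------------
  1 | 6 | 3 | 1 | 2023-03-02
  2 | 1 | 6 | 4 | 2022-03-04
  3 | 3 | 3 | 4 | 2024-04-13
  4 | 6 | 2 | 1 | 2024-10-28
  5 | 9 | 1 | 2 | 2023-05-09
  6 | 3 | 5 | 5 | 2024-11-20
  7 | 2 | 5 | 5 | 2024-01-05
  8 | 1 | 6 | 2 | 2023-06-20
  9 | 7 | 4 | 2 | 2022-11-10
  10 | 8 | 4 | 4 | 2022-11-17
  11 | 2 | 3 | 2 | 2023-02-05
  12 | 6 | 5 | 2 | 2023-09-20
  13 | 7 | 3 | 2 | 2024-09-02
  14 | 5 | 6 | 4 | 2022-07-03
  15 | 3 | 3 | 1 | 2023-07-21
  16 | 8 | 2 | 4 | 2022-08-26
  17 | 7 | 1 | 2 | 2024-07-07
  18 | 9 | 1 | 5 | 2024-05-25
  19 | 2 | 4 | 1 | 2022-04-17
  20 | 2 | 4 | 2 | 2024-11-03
SELECT name, category FROM products WHERE category IN ('Electronics', 'Accessories')

Execution result:
name | category
Mouse | Accessories
Keyboard | Accessories
Router | Electronics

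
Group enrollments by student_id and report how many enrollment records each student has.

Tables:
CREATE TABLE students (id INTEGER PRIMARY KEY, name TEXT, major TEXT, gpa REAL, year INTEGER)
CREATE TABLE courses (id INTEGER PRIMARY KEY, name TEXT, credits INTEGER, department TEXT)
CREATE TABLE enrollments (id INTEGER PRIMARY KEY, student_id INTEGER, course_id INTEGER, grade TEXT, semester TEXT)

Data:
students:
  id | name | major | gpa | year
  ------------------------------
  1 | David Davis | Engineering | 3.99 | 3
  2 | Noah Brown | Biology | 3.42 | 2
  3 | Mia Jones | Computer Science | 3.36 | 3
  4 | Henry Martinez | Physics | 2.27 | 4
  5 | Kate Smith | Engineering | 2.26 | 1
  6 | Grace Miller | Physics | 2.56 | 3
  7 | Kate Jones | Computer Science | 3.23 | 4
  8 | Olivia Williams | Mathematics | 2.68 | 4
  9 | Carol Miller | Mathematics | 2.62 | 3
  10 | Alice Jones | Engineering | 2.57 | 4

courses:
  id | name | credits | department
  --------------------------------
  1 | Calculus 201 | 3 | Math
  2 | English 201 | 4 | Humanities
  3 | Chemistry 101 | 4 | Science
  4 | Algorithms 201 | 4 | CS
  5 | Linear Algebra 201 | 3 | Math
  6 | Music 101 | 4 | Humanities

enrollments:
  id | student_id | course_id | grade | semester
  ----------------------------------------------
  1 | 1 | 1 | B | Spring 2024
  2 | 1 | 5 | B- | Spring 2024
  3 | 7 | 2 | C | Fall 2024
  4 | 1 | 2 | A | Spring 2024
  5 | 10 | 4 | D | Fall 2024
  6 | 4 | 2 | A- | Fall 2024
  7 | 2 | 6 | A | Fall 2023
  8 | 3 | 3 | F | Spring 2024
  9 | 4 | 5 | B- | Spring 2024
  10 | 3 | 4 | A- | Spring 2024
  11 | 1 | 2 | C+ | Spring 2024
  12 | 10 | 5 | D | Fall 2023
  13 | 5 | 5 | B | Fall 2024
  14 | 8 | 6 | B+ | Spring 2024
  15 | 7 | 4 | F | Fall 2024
SELECT student_id, COUNT(*) AS enrollment_count FROM enrollments GROUP BY student_id

Execution result:
student_id | enrollment_count
1 | 4
2 | 1
3 | 2
4 | 2
5 | 1
7 | 2
8 | 1
10 | 2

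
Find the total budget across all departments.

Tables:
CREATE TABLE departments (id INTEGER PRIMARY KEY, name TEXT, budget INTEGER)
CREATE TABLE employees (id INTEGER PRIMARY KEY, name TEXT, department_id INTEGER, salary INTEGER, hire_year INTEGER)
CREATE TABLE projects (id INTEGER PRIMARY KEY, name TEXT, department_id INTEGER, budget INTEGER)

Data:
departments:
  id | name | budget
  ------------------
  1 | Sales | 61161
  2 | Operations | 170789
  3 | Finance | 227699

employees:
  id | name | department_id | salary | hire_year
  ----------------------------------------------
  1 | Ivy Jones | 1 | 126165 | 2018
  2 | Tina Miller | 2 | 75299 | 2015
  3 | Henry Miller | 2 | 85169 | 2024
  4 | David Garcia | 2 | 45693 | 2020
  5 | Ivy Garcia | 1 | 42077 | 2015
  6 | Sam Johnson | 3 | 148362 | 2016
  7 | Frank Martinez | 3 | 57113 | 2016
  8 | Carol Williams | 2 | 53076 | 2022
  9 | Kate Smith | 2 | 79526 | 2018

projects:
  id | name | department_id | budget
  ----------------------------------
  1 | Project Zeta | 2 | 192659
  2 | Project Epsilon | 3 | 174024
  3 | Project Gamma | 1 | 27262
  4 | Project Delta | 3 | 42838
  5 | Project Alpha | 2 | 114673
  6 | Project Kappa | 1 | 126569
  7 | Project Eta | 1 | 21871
SELECT SUM(budget) FROM departments

Execution result:
459649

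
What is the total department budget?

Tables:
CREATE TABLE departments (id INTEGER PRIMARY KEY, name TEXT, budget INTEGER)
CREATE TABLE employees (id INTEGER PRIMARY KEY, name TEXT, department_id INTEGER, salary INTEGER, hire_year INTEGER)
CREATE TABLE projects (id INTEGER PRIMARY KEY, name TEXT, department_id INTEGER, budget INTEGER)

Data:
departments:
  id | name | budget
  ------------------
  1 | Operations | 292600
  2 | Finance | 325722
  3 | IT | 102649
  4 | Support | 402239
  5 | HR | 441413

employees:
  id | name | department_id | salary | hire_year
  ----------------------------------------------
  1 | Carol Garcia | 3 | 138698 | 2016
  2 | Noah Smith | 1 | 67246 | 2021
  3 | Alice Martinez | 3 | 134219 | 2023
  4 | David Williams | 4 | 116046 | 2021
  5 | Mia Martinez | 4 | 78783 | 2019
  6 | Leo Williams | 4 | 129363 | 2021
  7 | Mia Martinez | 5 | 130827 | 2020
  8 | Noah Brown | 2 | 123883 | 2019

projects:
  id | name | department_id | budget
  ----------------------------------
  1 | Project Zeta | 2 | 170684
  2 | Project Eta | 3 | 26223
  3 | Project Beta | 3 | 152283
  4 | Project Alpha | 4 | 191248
SELECT SUM(budget) FROM departments

Execution result:
1564623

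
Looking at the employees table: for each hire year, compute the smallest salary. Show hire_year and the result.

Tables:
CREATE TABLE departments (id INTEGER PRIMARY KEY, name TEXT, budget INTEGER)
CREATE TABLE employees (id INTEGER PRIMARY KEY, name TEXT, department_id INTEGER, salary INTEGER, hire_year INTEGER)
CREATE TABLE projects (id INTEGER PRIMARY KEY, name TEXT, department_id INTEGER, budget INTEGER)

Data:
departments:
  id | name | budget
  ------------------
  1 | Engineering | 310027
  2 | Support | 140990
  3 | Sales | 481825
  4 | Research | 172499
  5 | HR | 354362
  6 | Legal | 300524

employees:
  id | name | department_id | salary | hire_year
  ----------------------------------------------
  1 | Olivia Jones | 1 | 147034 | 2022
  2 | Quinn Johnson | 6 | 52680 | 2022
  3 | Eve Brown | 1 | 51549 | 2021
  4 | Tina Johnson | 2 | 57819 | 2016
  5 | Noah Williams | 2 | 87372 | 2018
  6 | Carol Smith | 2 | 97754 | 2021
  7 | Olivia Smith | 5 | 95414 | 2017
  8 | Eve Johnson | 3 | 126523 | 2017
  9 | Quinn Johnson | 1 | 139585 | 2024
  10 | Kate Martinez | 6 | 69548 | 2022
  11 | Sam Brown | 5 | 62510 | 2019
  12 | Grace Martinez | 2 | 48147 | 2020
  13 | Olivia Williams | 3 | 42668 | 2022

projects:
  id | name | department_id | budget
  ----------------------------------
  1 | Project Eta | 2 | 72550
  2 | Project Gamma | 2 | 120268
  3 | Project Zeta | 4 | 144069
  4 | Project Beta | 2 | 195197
SELECT hire_year, MIN(salary) AS min_salary FROM employees GROUP BY hire_year

Execution result:
hire_year | min_salary
2016 | 57819
2017 | 95414
2018 | 87372
2019 | 62510
2020 | 48147
2021 | 51549
2022 | 42668
2024 | 139585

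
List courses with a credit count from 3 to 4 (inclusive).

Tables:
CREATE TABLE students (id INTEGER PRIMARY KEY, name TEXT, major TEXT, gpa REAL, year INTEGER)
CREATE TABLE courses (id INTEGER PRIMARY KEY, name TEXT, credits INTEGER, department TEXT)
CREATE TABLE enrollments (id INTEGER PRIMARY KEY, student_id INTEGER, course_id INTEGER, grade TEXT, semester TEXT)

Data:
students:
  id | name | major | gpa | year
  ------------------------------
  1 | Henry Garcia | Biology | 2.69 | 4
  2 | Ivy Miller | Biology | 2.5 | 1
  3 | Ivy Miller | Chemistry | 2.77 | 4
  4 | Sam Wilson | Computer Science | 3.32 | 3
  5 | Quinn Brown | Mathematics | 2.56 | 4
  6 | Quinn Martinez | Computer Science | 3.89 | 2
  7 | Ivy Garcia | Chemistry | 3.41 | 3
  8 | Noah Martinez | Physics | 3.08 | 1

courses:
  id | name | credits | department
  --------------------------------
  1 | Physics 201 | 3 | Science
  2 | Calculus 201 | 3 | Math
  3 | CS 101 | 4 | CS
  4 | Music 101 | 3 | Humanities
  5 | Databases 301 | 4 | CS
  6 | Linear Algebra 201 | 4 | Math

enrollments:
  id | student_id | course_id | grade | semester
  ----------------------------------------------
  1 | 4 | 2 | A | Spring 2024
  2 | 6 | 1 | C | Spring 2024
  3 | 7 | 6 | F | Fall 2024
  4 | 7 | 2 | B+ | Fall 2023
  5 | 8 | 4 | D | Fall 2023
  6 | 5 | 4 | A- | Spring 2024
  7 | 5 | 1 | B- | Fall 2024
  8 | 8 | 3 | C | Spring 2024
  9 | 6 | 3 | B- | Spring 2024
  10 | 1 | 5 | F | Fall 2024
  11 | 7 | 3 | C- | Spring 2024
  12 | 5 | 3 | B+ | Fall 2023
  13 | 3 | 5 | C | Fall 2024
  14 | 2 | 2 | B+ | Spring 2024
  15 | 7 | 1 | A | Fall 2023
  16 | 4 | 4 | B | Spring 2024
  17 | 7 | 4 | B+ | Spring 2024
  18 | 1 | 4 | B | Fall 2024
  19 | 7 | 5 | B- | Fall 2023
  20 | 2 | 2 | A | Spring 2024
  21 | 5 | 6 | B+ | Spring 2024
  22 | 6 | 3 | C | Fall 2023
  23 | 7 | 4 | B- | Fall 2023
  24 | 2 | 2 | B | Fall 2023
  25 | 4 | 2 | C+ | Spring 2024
SELECT name, credits FROM courses WHERE credits BETWEEN 3 AND 4

Execution result:
name | credits
Physics 201 | 3
Calculus 201 | 3
CS 101 | 4
Music 101 | 3
Databases 301 | 4
Linear Algebra 201 | 4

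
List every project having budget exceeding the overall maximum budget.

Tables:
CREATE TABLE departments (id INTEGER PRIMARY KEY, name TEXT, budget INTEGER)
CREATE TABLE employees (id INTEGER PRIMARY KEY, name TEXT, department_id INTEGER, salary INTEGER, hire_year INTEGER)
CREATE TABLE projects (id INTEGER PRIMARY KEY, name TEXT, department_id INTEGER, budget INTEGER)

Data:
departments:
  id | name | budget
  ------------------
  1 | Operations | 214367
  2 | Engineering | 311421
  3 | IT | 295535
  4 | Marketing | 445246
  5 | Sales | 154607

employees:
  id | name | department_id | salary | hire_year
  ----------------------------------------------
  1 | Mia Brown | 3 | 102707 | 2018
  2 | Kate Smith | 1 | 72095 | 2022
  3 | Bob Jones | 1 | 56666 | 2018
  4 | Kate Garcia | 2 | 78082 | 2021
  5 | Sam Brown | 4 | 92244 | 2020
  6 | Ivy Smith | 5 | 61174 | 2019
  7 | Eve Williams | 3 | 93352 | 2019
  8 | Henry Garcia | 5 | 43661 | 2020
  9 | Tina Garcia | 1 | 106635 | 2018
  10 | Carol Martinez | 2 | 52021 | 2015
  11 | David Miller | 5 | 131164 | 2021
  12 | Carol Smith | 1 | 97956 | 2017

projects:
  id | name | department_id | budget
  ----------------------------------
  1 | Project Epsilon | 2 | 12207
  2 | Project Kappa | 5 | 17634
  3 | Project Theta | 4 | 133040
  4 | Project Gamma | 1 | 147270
SELECT name, budget FROM projects WHERE budget > (SELECT MAX(budget) FROM projects)

Execution result:
(no rows)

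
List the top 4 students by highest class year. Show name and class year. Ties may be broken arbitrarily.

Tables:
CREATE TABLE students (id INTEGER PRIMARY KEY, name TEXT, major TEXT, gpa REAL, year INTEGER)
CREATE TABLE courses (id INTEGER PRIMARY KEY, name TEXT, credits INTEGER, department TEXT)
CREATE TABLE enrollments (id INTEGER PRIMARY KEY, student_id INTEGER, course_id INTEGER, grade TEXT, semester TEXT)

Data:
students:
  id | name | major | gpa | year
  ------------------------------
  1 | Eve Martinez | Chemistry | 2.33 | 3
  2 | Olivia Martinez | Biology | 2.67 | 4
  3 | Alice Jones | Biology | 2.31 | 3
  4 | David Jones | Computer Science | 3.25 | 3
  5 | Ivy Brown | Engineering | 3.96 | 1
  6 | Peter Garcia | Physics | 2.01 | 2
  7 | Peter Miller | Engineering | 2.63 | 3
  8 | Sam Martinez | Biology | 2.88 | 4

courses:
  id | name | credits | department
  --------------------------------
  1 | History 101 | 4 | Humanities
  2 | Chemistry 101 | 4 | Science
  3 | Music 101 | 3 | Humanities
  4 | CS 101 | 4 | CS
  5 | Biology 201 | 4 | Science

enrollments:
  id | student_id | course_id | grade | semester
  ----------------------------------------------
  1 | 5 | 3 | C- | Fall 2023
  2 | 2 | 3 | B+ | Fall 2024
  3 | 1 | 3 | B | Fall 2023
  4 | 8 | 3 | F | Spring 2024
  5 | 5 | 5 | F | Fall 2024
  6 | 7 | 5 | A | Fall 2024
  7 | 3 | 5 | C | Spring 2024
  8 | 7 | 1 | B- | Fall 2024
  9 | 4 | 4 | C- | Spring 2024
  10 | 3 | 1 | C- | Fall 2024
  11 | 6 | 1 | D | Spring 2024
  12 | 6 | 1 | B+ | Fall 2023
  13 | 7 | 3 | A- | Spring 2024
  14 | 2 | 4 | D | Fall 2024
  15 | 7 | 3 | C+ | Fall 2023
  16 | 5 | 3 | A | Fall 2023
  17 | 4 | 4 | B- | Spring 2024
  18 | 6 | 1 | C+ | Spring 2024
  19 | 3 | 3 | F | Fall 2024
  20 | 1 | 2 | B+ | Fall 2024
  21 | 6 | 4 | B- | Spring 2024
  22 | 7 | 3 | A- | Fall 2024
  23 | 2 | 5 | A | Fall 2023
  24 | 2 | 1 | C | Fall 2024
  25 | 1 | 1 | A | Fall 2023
SELECT name, year FROM students ORDER BY year DESC LIMIT 4

Execution result:
name | year
Olivia Martinez | 4
Sam Martinez | 4
Eve Martinez | 3
Alice Jones | 3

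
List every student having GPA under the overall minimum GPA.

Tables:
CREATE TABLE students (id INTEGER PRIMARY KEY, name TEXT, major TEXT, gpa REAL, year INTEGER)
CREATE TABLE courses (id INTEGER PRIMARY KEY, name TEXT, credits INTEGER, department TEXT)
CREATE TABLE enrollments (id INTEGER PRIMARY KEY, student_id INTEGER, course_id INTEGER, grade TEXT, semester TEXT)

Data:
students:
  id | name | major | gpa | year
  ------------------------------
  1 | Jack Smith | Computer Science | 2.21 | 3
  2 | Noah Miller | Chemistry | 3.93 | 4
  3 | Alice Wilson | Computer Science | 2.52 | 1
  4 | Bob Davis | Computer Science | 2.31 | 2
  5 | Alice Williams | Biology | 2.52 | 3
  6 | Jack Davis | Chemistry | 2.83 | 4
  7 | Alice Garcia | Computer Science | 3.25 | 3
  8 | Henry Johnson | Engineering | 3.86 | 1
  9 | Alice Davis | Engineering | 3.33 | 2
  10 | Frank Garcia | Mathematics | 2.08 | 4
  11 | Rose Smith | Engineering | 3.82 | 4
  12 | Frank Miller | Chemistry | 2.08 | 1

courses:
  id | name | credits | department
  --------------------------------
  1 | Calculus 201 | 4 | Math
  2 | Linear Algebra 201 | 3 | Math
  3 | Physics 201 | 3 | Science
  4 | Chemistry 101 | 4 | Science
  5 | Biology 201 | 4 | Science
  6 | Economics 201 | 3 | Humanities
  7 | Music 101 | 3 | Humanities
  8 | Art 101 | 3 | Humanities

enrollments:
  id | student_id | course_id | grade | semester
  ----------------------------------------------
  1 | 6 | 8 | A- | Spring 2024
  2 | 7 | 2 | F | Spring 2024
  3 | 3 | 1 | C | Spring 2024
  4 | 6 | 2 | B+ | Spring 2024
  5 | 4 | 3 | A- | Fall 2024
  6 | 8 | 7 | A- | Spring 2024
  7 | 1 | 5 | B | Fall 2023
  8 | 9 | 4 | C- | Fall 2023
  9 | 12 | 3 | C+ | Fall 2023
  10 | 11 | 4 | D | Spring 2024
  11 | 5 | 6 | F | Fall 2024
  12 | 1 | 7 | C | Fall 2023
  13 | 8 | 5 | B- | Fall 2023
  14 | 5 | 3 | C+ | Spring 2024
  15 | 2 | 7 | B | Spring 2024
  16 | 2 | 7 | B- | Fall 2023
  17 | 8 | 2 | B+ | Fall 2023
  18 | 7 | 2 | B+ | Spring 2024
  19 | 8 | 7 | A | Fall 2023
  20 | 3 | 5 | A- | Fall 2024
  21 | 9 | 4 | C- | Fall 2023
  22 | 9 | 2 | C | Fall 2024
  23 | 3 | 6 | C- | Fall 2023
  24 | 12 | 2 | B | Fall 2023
SELECT name, gpa FROM students WHERE gpa < (SELECT MIN(gpa) FROM students)

Execution result:
(no rows)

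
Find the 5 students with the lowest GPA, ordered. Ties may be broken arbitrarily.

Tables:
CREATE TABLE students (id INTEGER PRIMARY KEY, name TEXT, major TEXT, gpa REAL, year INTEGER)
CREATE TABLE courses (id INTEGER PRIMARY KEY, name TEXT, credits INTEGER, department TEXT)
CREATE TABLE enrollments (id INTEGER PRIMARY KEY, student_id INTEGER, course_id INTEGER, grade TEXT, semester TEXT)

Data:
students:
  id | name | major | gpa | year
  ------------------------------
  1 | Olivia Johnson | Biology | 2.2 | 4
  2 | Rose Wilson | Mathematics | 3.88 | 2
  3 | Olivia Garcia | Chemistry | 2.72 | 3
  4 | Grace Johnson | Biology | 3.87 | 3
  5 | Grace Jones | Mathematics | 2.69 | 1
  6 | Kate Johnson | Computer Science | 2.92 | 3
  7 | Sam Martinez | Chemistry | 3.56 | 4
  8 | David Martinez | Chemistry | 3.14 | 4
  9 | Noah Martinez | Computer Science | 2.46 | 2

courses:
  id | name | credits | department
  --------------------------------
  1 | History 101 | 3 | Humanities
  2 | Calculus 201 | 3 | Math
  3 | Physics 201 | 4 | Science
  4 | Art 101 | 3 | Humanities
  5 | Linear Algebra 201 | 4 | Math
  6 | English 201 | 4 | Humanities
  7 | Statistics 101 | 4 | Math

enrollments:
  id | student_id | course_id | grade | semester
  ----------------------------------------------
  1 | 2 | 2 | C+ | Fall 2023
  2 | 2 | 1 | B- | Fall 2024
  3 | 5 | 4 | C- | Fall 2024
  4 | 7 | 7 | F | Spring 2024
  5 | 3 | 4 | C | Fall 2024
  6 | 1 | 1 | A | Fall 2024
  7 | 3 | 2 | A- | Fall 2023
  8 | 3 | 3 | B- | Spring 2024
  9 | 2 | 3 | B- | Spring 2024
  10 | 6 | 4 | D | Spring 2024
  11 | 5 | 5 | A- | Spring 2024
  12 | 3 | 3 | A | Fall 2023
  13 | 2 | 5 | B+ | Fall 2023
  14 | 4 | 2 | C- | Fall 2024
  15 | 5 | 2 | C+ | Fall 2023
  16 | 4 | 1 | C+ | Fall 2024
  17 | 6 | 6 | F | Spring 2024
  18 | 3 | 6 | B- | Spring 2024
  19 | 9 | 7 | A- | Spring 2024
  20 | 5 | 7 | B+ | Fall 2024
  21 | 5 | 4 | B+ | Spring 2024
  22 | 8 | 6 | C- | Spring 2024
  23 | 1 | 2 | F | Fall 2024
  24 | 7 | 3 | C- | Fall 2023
SELECT name, gpa FROM students ORDER BY gpa ASC LIMIT 5

Execution result:
name | gpa
Olivia Johnson | 2.20
Noah Martinez | 2.46
Grace Jones | 2.69
Olivia Garcia | 2.72
Kate Johnson | 2.92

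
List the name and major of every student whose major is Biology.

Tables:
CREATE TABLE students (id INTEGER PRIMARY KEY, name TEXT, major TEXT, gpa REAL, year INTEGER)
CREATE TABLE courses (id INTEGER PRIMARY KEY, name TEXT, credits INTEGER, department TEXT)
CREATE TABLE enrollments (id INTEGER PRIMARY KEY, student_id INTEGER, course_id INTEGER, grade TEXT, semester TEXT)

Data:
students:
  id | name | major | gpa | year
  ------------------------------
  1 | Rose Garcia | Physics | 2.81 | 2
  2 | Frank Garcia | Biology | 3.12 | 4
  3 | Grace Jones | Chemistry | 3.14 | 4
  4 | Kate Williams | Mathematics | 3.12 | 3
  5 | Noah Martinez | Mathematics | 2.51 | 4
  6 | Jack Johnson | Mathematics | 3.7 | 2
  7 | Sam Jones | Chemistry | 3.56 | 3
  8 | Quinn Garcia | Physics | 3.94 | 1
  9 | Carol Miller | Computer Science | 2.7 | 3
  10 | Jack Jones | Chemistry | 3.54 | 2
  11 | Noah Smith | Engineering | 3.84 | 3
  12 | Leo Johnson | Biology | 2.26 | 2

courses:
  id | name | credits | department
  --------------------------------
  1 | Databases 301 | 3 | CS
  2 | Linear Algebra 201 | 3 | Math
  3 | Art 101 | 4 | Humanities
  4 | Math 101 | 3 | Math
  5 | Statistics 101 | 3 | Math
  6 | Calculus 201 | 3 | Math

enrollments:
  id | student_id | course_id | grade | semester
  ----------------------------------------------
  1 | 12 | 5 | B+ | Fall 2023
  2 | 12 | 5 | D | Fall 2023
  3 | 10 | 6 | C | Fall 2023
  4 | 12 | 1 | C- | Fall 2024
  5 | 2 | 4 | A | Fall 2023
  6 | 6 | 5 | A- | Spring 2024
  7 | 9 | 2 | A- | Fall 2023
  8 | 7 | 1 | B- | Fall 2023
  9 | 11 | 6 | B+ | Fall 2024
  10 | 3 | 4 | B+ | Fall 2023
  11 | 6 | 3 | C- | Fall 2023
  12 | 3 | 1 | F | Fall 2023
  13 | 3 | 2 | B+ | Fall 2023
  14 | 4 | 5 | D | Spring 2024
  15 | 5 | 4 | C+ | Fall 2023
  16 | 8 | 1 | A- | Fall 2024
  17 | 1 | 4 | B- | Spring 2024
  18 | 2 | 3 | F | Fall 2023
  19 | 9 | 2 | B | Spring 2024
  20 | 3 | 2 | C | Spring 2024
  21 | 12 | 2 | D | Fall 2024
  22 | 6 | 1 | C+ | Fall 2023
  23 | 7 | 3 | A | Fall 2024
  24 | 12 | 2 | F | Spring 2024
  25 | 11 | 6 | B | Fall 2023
SELECT name, major FROM students WHERE major = 'Biology'

Execution result:
name | major
Frank Garcia | Biology
Leo Johnson | Biology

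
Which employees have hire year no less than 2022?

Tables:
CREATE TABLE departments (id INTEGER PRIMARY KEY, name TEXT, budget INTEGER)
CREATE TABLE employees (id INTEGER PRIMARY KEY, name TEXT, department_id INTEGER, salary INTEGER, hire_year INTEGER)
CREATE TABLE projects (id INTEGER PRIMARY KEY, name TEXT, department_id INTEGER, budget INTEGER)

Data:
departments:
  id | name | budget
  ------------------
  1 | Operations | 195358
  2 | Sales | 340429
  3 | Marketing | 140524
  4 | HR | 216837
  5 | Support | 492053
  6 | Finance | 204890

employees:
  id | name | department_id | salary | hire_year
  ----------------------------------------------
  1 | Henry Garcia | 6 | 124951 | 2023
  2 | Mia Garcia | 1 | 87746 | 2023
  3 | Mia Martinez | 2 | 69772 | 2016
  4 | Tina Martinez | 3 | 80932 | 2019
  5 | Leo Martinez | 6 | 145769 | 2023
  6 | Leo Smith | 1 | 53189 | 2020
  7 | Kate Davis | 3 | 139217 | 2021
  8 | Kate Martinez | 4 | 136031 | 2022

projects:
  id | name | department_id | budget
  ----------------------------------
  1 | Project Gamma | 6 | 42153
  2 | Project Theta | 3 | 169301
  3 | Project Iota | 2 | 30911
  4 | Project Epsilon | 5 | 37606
SELECT name, hire_year FROM employees WHERE hire_year >= 2022

Execution result:
name | hire_year
Henry Garcia | 2023
Mia Garcia | 2023
Leo Martinez | 2023
Kate Martinez | 2022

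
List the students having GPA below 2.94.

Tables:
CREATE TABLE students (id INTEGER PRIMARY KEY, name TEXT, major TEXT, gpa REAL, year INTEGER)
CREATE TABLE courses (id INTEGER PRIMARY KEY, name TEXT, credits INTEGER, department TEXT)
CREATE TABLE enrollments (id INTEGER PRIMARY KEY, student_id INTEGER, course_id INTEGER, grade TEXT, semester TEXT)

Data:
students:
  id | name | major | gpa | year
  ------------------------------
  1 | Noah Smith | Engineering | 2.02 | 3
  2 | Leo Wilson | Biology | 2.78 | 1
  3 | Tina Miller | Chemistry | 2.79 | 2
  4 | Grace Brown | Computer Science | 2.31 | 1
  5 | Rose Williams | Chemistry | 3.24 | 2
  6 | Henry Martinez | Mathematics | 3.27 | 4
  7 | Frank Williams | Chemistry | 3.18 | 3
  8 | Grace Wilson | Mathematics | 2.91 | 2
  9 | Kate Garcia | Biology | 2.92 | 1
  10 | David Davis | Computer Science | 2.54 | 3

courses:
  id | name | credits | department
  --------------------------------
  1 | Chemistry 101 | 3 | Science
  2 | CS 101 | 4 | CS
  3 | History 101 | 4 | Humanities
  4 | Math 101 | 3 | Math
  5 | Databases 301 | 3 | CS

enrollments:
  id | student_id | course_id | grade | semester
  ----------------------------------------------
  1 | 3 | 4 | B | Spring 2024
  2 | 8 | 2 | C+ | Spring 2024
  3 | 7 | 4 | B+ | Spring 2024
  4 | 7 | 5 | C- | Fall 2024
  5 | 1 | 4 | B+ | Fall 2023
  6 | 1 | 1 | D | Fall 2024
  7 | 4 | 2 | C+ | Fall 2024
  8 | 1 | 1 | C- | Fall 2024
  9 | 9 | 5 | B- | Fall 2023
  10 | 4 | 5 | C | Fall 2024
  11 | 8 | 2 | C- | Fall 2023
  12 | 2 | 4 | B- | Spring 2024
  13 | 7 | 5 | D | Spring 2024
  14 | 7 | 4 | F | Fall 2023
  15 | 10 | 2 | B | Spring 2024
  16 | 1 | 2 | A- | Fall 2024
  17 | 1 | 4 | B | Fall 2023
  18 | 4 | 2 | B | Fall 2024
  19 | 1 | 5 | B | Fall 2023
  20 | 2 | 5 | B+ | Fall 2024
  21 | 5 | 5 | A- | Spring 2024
SELECT name, gpa FROM students WHERE gpa < 2.94

Execution result:
name | gpa
Noah Smith | 2.02
Leo Wilson | 2.78
Tina Miller | 2.79
Grace Brown | 2.31
Grace Wilson | 2.91
Kate Garcia | 2.92
David Davis | 2.54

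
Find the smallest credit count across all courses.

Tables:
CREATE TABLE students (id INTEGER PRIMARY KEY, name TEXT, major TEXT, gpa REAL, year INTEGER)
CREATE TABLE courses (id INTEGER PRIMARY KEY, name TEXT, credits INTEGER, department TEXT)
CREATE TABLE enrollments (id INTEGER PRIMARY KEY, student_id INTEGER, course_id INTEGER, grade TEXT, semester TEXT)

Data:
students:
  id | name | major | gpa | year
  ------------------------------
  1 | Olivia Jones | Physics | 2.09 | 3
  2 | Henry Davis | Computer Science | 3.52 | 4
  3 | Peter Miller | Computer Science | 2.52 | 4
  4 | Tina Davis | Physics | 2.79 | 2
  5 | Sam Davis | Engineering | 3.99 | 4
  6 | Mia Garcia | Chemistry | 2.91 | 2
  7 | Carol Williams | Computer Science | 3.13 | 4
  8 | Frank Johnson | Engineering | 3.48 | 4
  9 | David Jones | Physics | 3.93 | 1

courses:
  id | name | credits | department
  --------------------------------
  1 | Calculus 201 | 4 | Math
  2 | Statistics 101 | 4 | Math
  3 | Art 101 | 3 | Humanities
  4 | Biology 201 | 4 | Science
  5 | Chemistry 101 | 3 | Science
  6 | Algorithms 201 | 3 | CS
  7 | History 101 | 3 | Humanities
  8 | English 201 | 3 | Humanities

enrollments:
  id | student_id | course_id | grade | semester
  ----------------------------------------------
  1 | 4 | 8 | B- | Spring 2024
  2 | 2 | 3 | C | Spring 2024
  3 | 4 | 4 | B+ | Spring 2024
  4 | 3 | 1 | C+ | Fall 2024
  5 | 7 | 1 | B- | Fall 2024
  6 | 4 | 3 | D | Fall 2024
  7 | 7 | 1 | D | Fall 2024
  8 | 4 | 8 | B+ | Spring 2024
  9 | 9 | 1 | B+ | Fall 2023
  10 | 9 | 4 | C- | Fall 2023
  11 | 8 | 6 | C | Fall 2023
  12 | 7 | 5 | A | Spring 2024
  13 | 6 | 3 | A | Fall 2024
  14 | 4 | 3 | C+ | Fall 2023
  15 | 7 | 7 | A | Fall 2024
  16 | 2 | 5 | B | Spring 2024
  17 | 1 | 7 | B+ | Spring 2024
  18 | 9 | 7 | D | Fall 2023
SELECT MIN(credits) FROM courses

Execution result:
3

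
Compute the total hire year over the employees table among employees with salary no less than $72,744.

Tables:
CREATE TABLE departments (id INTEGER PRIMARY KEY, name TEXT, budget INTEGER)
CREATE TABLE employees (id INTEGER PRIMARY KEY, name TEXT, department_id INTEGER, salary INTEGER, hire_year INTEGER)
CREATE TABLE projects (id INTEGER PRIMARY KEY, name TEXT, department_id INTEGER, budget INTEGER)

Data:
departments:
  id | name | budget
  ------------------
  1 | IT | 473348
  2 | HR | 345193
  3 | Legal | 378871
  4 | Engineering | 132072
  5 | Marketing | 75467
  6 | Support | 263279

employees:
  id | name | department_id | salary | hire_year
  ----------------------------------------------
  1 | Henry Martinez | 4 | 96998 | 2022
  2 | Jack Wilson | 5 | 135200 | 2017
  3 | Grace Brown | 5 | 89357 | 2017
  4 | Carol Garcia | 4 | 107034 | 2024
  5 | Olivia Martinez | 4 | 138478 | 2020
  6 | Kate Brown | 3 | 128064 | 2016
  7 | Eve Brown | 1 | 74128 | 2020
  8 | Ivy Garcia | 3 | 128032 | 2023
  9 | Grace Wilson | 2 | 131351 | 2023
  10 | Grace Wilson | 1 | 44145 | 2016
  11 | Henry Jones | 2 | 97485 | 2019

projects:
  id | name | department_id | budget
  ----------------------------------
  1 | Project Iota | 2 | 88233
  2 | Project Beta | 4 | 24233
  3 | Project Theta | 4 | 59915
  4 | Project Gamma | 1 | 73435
SELECT SUM(hire_year) FROM employees WHERE salary >= 72744

Execution result:
20201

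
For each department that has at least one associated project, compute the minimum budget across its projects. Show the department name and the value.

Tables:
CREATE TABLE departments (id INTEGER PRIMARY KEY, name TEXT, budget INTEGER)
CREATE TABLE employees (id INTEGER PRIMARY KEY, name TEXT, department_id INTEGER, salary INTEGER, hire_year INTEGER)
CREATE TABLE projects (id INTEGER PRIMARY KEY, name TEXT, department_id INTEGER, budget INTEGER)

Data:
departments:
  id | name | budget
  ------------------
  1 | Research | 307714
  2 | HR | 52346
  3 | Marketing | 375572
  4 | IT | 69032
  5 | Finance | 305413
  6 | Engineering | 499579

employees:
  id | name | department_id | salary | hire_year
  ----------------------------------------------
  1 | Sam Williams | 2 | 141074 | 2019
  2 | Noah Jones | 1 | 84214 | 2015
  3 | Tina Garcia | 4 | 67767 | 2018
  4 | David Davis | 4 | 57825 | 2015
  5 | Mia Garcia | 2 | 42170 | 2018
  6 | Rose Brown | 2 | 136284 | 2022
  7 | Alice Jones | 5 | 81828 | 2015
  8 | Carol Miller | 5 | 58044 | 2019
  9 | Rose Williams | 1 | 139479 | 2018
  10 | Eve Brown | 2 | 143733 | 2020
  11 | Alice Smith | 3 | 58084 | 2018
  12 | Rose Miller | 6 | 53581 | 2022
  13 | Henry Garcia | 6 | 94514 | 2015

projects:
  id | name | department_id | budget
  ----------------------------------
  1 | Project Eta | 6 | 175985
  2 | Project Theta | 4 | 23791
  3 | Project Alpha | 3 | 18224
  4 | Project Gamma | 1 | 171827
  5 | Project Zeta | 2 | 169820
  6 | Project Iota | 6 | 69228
SELECT p.name, MIN(c.budget) AS min_budget FROM projects c JOIN departments p ON c.department_id = p.id GROUP BY p.id, p.name

Execution result:
name | min_budget
Research | 171827
HR | 169820
Marketing | 18224
IT | 23791
Engineering | 69228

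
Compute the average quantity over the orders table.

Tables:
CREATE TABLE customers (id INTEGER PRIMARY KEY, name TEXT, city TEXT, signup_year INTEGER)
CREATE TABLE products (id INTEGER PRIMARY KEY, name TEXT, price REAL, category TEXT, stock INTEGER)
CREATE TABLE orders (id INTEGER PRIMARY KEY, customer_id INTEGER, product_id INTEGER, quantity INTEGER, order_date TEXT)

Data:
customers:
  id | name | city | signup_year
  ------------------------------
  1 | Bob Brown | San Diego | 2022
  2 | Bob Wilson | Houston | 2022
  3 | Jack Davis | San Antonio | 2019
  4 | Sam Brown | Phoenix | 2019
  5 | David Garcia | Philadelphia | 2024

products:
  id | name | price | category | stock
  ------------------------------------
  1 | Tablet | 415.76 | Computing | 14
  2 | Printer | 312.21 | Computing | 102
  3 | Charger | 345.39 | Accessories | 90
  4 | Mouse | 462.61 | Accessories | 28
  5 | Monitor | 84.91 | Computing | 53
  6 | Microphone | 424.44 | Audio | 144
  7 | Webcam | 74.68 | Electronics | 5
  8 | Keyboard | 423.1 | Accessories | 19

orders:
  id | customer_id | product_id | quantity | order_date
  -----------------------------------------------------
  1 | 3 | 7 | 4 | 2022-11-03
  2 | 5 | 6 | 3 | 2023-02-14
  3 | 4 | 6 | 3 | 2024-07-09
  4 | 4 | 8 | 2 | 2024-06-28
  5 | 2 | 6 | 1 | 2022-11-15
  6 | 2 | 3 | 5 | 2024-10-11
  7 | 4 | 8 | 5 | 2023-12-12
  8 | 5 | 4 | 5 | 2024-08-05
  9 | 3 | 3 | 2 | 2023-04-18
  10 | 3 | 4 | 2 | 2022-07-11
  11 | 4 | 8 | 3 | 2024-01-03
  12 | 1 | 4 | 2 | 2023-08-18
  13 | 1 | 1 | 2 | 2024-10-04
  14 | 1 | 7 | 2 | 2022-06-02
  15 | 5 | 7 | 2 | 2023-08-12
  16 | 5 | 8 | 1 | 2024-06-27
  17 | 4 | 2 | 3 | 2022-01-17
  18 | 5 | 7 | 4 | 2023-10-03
SELECT AVG(quantity) FROM orders

Execution result:
2.83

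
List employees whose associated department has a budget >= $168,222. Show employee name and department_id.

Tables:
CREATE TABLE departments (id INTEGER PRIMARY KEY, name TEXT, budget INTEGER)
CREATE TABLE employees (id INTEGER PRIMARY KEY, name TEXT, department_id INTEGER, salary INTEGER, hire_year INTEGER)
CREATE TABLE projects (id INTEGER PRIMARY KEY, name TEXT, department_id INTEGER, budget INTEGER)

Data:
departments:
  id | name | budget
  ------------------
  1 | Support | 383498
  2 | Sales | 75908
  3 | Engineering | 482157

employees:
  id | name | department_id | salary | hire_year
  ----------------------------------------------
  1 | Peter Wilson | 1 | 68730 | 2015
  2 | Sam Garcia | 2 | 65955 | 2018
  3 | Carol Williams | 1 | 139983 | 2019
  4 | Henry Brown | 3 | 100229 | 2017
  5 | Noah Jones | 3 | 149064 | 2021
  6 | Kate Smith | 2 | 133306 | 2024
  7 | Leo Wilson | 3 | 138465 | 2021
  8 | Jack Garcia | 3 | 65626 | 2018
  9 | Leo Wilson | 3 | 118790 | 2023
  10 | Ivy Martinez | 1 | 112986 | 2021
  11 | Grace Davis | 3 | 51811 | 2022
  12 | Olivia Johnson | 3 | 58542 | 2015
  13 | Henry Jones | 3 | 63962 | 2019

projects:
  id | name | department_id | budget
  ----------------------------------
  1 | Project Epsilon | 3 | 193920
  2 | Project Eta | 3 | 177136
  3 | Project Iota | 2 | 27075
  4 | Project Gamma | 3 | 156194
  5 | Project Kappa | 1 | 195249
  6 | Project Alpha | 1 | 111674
SELECT name, department_id FROM employees WHERE department_id IN (SELECT id FROM departments WHERE budget >= 168222)

Execution result:
name | department_id
Peter Wilson | 1
Carol Williams | 1
Henry Brown | 3
Noah Jones | 3
Leo Wilson | 3
Jack Garcia | 3
Leo Wilson | 3
Ivy Martinez | 1
Grace Davis | 3
Olivia Johnson | 3
Henry Jones | 3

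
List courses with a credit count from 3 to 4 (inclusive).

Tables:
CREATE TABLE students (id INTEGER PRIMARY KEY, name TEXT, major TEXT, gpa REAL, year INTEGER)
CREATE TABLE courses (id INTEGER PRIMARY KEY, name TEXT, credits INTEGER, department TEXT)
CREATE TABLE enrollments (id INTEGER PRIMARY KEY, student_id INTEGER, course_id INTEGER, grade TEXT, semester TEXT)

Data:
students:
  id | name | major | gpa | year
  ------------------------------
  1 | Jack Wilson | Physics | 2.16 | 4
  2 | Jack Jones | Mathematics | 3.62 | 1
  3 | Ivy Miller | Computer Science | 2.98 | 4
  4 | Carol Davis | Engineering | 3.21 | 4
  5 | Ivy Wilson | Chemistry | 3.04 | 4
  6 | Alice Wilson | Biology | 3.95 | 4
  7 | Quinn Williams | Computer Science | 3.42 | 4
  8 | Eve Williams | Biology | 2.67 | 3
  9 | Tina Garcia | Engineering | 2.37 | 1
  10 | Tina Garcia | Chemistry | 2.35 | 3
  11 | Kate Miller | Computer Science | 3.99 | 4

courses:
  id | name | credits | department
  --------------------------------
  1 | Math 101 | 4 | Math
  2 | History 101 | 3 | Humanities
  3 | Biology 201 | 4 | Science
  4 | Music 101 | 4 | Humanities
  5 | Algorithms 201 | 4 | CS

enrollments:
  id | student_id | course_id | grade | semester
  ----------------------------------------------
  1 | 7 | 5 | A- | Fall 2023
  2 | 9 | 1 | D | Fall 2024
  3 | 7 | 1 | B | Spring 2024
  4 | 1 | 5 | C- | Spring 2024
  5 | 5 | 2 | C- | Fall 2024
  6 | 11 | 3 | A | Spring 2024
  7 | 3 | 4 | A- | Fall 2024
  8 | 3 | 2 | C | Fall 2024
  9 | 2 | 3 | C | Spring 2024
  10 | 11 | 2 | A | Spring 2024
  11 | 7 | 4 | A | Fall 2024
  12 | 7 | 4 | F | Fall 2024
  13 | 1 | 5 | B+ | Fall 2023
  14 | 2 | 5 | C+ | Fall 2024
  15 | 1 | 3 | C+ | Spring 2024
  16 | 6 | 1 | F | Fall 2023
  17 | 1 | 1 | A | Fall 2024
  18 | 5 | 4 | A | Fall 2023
SELECT name, credits FROM courses WHERE credits BETWEEN 3 AND 4

Execution result:
name | credits
Math 101 | 4
History 101 | 3
Biology 201 | 4
Music 101 | 4
Algorithms 201 | 4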